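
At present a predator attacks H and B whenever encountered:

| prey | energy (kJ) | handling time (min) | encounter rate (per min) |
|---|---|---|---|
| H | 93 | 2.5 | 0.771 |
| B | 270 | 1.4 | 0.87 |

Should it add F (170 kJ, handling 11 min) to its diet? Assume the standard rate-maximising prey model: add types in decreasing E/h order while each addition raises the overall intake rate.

No

Current rate: (0.771×93 + 0.87×270)/(1 + 0.771×2.5 + 0.87×1.4) = 73.96 kJ/min.
Profitability of F: 170/11 = 15.45 kJ/min.
15.45 < 73.96, so adding F would lower the average — exclude it.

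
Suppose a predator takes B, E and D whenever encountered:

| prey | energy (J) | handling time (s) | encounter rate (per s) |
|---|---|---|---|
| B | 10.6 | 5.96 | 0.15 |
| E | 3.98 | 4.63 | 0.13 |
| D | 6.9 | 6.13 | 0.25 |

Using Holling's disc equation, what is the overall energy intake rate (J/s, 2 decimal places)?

0.95 J/s

R = (0.15×10.6 + 0.13×3.98 + 0.25×6.9) / (1 + 0.15×5.96 + 0.13×4.63 + 0.25×6.13) = 3.832/4.028 = 0.9513 J/s.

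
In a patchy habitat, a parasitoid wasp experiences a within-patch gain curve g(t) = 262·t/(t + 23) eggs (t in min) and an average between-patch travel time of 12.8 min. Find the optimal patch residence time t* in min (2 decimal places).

17.16 min

Optimal t* satisfies g'(t*) = g(t*)/(T + t*).
g'(t) = 262·23/(t + 23)². Setting 262·23/(t+23)² = 262t/[(t+23)(12.8+t)] gives 23(12.8+t) = t(t+23), so t² = 23×12.8 = 294.4.
t* = √294.4 = 17.16 min.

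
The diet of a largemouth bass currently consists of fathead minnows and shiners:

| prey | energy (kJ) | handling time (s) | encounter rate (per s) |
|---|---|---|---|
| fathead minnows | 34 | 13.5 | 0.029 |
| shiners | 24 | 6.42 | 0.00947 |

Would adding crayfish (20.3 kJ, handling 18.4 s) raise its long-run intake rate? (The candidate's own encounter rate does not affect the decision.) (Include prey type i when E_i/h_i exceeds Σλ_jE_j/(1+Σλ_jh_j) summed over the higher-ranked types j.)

Current rate: (0.029×34 + 0.00947×24)/(1 + 0.029×13.5 + 0.00947×6.42) = 0.8354 kJ/s.
Profitability of crayfish: 20.3/18.4 = 1.103 kJ/s.
1.103 > 0.8354, so adding crayfish raises the average — include it.

Yes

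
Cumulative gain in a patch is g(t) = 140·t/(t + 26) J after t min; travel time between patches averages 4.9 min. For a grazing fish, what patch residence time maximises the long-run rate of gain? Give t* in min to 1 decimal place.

11.3 min

Optimal t* satisfies g'(t*) = g(t*)/(T + t*).
g'(t) = 140·26/(t + 26)². Setting 140·26/(t+26)² = 140t/[(t+26)(4.9+t)] gives 26(4.9+t) = t(t+26), so t² = 26×4.9 = 127.4.
t* = √127.4 = 11.29 min.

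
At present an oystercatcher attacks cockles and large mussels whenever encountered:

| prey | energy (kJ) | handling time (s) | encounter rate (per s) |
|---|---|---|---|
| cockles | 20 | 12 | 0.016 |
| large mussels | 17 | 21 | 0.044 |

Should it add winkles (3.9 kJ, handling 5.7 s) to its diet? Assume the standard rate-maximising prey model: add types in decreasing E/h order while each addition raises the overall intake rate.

Intake rate on the current diet: R = (0.016×20 + 0.044×17) / (1 + 0.016×12 + 0.044×21) = 1.068/2.116 = 0.5047 kJ/s.
Profitability of winkles: 3.9/5.7 = 0.6842 kJ/s.
Since 0.6842 > R, including winkles increases the long-run rate.

Yes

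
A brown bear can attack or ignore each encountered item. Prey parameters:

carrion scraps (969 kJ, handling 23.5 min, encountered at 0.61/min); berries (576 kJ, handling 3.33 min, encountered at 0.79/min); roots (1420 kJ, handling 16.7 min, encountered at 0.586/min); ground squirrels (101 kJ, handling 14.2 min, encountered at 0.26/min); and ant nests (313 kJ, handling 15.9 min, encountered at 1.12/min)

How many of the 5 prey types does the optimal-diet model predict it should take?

Profitabilities (E/h, kJ/min): berries 173, roots 85, carrion scraps 41.2, ant nests 19.7, ground squirrels 7.11. Add prey in this order while the next type's profitability exceeds the intake rate on those already taken.
Rate on top 1: 125.3. roots: 85 < 125.3 → exclude; stop.
Optimal diet: berries — 1 of 5 types.

1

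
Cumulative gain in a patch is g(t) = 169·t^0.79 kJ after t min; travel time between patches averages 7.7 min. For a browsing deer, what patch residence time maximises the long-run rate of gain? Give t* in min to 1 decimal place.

Maximise g(t)/(T+t): set derivative to zero → g'(t)(T+t) = g(t).
g'(t) = 0.79·169·t^-0.21. Setting 0.79·169·t^-0.21 = 169·t^0.79/(7.7+t) gives 0.79(7.7+t) = t, so 0.21·t = 0.79×7.7.
t* = 0.79×7.7/0.21 = 28.97 min.

29.0 min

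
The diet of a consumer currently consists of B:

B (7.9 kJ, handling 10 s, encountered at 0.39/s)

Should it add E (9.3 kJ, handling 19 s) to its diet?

No

Current rate: (0.39×7.9)/(1 + 0.39×10) = 0.6288 kJ/s.
Profitability of E: 9.3/19 = 0.4895 kJ/s.
Since 0.4895 < R, time spent handling E is better spent searching.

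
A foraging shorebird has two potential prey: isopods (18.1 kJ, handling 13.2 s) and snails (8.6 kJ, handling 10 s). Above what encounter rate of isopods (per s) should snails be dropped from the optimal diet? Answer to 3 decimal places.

0.127 per s

At the threshold, the rate on isopods alone equals the profitability of snails: λ·18.1/(1 + λ·13.2) = 8.6/10 = 0.86.
Rearranging, λ(18.1 − 0.86×13.2) = 0.86, so λ = 0.86/6.748 = 0.1274 per s.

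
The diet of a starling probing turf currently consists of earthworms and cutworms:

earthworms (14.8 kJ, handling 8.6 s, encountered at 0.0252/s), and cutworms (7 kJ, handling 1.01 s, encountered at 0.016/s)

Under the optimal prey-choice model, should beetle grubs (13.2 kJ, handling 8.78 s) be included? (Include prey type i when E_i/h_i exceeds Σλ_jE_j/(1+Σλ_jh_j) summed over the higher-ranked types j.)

Yes

Current rate: (0.0252×14.8 + 0.016×7)/(1 + 0.0252×8.6 + 0.016×1.01) = 0.3934 kJ/s.
Profitability of beetle grubs: 13.2/8.78 = 1.503 kJ/s.
1.503 > 0.3934, so adding beetle grubs raises the average — include it.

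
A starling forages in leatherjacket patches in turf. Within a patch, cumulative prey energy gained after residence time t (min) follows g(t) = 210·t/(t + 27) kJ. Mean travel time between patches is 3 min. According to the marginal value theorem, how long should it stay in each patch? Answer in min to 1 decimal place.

Optimal t* satisfies g'(t*) = g(t*)/(T + t*).
g'(t) = 210·27/(t + 27)². Setting 210·27/(t+27)² = 210t/[(t+27)(3+t)] gives 27(3+t) = t(t+27), so t² = 27×3 = 81.
t* = √81 = 9 min.

9.0 min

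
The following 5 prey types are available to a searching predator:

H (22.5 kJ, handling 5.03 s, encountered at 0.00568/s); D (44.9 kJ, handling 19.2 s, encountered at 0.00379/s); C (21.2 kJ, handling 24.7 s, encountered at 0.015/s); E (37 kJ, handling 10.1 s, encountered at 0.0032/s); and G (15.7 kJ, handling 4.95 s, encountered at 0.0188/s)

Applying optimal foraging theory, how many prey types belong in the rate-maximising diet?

Profitabilities (E/h, kJ/s): H 4.47, E 3.66, G 3.17, D 2.34, C 0.858. Add prey in this order while the next type's profitability exceeds the intake rate on those already taken.
Rate on top 1: 0.1243. E: 3.66 > 0.1243 → include.
Rate on top 2: 0.2321. G: 3.17 > 0.2321 → include.
Rate on top 3: 0.4691. D: 2.34 > 0.4691 → include.
Rate on top 4: 0.58. C: 0.858 > 0.58 → include.
Optimal diet: H, E, G, D, C — 5 of 5 types.

5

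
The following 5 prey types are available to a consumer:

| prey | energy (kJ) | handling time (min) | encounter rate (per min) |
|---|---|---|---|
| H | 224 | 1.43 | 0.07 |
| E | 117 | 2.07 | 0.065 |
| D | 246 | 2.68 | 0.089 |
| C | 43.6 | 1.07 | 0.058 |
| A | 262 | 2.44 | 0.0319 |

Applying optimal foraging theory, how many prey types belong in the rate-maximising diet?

Rank by E/h (kJ/min): H 157, A 107, D 91.8, E 56.5, C 40.7. Include each in turn until the next type's E/h falls below the running intake rate.
Rate on top 1: 14.25. A: 107 > 14.25 → include.
Rate on top 2: 20.41. D: 91.8 > 20.41 → include.
Rate on top 3: 32.43. E: 56.5 > 32.43 → include.
Rate on top 4: 34.52. C: 40.7 > 34.52 → include.
Optimal diet: H, A, D, E, C — 5 of 5 types.

5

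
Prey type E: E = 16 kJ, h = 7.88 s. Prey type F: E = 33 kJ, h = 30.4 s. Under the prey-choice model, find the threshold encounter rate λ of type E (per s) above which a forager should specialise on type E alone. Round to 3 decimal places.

0.146 per s

At the threshold, the rate on type E alone equals the profitability of type F: λ·16/(1 + λ·7.88) = 33/30.4 = 1.086.
Rearranging, λ(16 − 1.086×7.88) = 1.086, so λ = 1.086/7.446 = 0.1458 per s.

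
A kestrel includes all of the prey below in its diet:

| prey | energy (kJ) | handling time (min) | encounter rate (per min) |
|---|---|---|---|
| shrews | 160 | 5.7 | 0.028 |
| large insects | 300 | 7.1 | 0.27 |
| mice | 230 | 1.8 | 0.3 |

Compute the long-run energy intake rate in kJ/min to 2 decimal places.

R = Σλ_iE_i / (1 + Σλ_ih_i)
Numerator: 0.028×160 + 0.27×300 + 0.3×230 = 154.5
Denominator: 1 + 0.028×5.7 + 0.27×7.1 + 0.3×1.8 = 3.617
R = 154.5/3.617 = 42.71 kJ/min

42.71 kJ/min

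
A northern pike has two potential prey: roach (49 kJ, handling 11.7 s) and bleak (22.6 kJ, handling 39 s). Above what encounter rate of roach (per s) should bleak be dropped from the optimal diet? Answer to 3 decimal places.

0.014 per s

The zero-one rule: include bleak iff E₂/h₂ > λE₁/(1+λh₁). Equality gives the switch point.
λE₁h₂ = E₂ + λE₂h₁ ⇒ λ = E₂/(E₁h₂ − E₂h₁) = 22.6/(1911 − 264.4) = 0.01373 per s.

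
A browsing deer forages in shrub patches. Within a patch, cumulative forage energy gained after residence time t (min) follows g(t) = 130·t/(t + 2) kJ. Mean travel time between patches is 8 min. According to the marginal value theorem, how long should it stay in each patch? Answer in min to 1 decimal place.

Optimal t* satisfies g'(t*) = g(t*)/(T + t*).
g'(t) = 130·2/(t + 2)². Setting 130·2/(t+2)² = 130t/[(t+2)(8+t)] gives 2(8+t) = t(t+2), so t² = 2×8 = 16.
t* = √16 = 4 min.

4.0 min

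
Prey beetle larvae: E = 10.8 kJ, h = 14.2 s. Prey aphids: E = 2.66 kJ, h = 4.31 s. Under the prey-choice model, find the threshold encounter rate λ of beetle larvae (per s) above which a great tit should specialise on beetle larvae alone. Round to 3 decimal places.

At the threshold, the rate on beetle larvae alone equals the profitability of aphids: λ·10.8/(1 + λ·14.2) = 2.66/4.31 = 0.6172.
Rearranging, λ(10.8 − 0.6172×14.2) = 0.6172, so λ = 0.6172/2.036 = 0.3031 per s.

0.303 per s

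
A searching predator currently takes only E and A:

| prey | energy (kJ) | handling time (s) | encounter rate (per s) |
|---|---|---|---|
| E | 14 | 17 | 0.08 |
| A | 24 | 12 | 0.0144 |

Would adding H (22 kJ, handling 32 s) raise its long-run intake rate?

Yes

Current rate: (0.08×14 + 0.0144×24)/(1 + 0.08×17 + 0.0144×12) = 0.5786 kJ/s.
Profitability of H: 22/32 = 0.6875 kJ/s.
Since 0.6875 > R, including H increases the long-run rate.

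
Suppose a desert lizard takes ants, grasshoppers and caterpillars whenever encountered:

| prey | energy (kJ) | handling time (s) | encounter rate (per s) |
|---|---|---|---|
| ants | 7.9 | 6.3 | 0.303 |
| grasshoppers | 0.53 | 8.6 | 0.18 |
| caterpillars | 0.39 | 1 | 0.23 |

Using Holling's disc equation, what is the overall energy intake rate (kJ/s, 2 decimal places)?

Energy encountered per unit search time: 0.303×7.9 + 0.18×0.53 + 0.23×0.39 = 2.579 kJ/s.
Handling time per unit search time: 0.303×6.3 + 0.18×8.6 + 0.23×1 = 3.687.
Rate = 2.579/(1 + 3.687) = 0.5502 kJ/s.

0.55 kJ/s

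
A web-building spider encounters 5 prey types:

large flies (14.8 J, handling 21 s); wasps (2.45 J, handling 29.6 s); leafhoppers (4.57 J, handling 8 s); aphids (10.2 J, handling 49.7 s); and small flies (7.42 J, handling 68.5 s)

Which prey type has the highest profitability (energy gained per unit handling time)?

In descending order of E/h:
large flies: 14.8/21 = 0.705 J/s
leafhoppers: 4.57/8 = 0.571 J/s
aphids: 10.2/49.7 = 0.205 J/s
small flies: 7.42/68.5 = 0.108 J/s
wasps: 2.45/29.6 = 0.0828 J/s

large flies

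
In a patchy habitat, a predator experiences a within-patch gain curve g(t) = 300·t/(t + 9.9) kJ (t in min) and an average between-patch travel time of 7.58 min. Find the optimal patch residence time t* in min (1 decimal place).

8.7 min

Optimal t* satisfies g'(t*) = g(t*)/(T + t*).
g'(t) = 300·9.9/(t + 9.9)². Setting 300·9.9/(t+9.9)² = 300t/[(t+9.9)(7.58+t)] gives 9.9(7.58+t) = t(t+9.9), so t² = 9.9×7.58 = 75.04.
t* = √75.04 = 8.663 min.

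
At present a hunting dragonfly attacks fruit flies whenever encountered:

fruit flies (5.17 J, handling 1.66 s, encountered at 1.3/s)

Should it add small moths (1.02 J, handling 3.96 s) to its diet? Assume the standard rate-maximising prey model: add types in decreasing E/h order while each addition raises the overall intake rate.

Current rate: (1.3×5.17)/(1 + 1.3×1.66) = 2.128 J/s.
Profitability of small moths: 1.02/3.96 = 0.2576 J/s.
0.2576 < 2.128, so adding small moths would lower the average — exclude it.

No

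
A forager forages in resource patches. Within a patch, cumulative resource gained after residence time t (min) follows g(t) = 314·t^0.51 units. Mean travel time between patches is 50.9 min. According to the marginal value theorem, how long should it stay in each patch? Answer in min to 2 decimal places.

52.98 min

Maximise g(t)/(T+t): set derivative to zero → g'(t)(T+t) = g(t).
g'(t) = 0.51·314·t^-0.49. Setting 0.51·314·t^-0.49 = 314·t^0.51/(50.9+t) gives 0.51(50.9+t) = t, so 0.49·t = 0.51×50.9.
t* = 0.51×50.9/0.49 = 52.98 min.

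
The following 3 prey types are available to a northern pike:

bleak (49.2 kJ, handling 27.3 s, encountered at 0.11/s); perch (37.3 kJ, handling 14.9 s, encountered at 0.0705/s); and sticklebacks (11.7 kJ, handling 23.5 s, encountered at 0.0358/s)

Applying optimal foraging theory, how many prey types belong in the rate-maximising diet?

Rank by E/h (kJ/s): perch 2.5, bleak 1.8, sticklebacks 0.498. Include each in turn until the next type's E/h falls below the running intake rate.
Rate on top 1: 1.282. bleak: 1.8 > 1.282 → include.
Rate on top 2: 1.591. sticklebacks: 0.498 < 1.591 → exclude; stop.
Optimal diet: perch, bleak — 2 of 3 types.

2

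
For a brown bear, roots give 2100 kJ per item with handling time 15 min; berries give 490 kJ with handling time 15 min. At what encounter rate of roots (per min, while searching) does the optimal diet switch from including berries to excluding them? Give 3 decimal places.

0.020 per min

Drop berries once their profitability E₂/h₂ falls below the rate achievable on roots alone: E₂/h₂ = λE₁/(1 + λh₁).
Solve for λ: λE₁h₂ = E₂(1 + λh₁) → λ(E₁h₂ − E₂h₁) = E₂ → λ = E₂/(E₁h₂ − E₂h₁).
λ = 490/(2100×15 − 490×15) = 490/2.415e+04 = 0.02029 per min.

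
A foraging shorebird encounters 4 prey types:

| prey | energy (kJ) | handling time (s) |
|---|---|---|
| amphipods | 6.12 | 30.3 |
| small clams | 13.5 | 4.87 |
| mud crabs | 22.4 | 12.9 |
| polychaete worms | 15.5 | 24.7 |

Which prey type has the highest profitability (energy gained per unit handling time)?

In descending order of E/h:
small clams: 13.5/4.87 = 2.77 kJ/s
mud crabs: 22.4/12.9 = 1.74 kJ/s
polychaete worms: 15.5/24.7 = 0.628 kJ/s
amphipods: 6.12/30.3 = 0.202 kJ/s

small clams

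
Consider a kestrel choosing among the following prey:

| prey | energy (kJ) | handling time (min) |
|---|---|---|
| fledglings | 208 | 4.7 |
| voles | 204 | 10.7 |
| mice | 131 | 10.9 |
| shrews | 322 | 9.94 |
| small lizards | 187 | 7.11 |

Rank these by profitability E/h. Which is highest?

fledglings

Profitability E/h (kJ/min): fledglings = 208/4.7 = 44.3, voles = 204/10.7 = 19.1, mice = 131/10.9 = 12, shrews = 322/9.94 = 32.4, small lizards = 187/7.11 = 26.3.
Ranked: fledglings > shrews > small lizards > voles > mice.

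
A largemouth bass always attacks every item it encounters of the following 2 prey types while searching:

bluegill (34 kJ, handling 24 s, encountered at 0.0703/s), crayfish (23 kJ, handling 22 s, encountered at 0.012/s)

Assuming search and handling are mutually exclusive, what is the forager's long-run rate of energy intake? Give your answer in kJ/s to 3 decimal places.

R = (0.0703×34 + 0.012×23) / (1 + 0.0703×24 + 0.012×22) = 2.666/2.951 = 0.9034 kJ/s.

0.903 kJ/s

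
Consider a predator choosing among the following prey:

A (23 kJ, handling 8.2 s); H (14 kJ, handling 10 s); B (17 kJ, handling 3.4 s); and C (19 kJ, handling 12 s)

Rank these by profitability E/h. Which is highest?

B

In descending order of E/h:
B: 17/3.4 = 5 kJ/s
A: 23/8.2 = 2.8 kJ/s
C: 19/12 = 1.58 kJ/s
H: 14/10 = 1.4 kJ/s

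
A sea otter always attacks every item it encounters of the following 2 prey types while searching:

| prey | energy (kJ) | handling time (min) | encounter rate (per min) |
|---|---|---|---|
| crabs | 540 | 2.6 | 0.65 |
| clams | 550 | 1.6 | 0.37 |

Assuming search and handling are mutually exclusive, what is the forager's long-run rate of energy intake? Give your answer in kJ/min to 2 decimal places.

168.95 kJ/min

R = (0.65×540 + 0.37×550) / (1 + 0.65×2.6 + 0.37×1.6) = 554.5/3.282 = 169 kJ/min.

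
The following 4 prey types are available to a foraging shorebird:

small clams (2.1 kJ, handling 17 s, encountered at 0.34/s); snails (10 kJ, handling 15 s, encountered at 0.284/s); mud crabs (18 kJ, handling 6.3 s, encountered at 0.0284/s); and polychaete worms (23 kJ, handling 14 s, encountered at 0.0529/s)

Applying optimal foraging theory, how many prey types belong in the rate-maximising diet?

2

Profitabilities (E/h, kJ/s): mud crabs 2.86, polychaete worms 1.64, snails 0.667, small clams 0.124. Add prey in this order while the next type's profitability exceeds the intake rate on those already taken.
Rate on top 1: 0.4336. polychaete worms: 1.64 > 0.4336 → include.
Rate on top 2: 0.9002. snails: 0.667 < 0.9002 → exclude; stop.
Optimal diet: mud crabs, polychaete worms — 2 of 4 types.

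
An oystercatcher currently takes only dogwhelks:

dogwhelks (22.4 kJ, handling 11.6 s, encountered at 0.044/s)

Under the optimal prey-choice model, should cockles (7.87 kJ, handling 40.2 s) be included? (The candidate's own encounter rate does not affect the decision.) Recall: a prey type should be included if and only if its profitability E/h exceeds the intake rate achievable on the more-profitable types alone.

On dogwhelks alone, R = ΣλE/(1+Σλh) = 0.9856/1.51 = 0.6525 kJ/s.
cockles: E/h = 7.87/40.2 = 0.1958 kJ/s.
Since 0.1958 < R, time spent handling cockles is better spent searching.

No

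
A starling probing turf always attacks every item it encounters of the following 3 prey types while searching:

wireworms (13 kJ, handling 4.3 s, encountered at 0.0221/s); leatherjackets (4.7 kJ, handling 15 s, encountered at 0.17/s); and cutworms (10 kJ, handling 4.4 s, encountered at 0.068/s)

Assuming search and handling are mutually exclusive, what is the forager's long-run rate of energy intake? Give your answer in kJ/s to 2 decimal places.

0.45 kJ/s

Energy encountered per unit search time: 0.0221×13 + 0.17×4.7 + 0.068×10 = 1.766 kJ/s.
Handling time per unit search time: 0.0221×4.3 + 0.17×15 + 0.068×4.4 = 2.944.
Rate = 1.766/(1 + 2.944) = 0.4478 kJ/s.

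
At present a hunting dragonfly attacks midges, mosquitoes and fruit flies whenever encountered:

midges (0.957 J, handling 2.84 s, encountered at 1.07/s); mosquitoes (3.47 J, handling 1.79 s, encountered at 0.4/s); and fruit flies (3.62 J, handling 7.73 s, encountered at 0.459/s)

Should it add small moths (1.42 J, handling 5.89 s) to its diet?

Current rate: (1.07×0.957 + 0.4×3.47 + 0.459×3.62)/(1 + 1.07×2.84 + 0.4×1.79 + 0.459×7.73) = 0.4906 J/s.
small moths: E/h = 1.42/5.89 = 0.2411 J/s.
0.2411 < 0.4906, so adding small moths would lower the average — exclude it.

No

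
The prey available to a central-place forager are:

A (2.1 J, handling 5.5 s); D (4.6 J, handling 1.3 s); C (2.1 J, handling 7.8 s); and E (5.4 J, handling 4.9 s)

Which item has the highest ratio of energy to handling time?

D

In descending order of E/h:
D: 4.6/1.3 = 3.54 J/s
E: 5.4/4.9 = 1.1 J/s
A: 2.1/5.5 = 0.382 J/s
C: 2.1/7.8 = 0.269 J/s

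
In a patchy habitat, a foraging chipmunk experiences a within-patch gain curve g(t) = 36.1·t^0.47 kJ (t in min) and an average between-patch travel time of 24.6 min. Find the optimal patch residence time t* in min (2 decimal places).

21.82 min

Optimal t* satisfies g'(t*) = g(t*)/(T + t*).
g'(t) = 0.47·36.1·t^-0.53. Setting 0.47·36.1·t^-0.53 = 36.1·t^0.47/(24.6+t) gives 0.47(24.6+t) = t, so 0.53·t = 0.47×24.6.
t* = 0.47×24.6/0.53 = 21.82 min.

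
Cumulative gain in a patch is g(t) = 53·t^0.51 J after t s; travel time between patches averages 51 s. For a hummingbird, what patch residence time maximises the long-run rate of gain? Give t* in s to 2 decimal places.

53.08 s

Maximise g(t)/(T+t): set derivative to zero → g'(t)(T+t) = g(t).
g'(t) = 0.51·53·t^-0.49. Setting 0.51·53·t^-0.49 = 53·t^0.51/(51+t) gives 0.51(51+t) = t, so 0.49·t = 0.51×51.
t* = 0.51×51/0.49 = 53.08 s.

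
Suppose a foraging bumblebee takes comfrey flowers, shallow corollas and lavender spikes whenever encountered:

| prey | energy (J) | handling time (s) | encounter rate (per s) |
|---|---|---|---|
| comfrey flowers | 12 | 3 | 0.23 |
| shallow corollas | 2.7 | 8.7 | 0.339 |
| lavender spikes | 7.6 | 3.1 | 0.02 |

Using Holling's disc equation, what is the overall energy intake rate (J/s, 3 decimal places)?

Energy encountered per unit search time: 0.23×12 + 0.339×2.7 + 0.02×7.6 = 3.827 J/s.
Handling time per unit search time: 0.23×3 + 0.339×8.7 + 0.02×3.1 = 3.701.
Rate = 3.827/(1 + 3.701) = 0.8141 J/s.

0.814 J/s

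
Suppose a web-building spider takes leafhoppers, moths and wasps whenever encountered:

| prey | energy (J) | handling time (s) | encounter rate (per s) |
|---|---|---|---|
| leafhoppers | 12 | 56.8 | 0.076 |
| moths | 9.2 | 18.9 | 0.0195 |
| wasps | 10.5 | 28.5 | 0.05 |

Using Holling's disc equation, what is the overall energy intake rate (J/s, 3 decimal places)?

0.227 J/s

R = (0.076×12 + 0.0195×9.2 + 0.05×10.5) / (1 + 0.076×56.8 + 0.0195×18.9 + 0.05×28.5) = 1.616/7.11 = 0.2273 J/s.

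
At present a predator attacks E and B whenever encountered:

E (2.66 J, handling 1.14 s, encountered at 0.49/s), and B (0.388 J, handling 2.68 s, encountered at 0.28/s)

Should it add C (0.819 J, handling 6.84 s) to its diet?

No

On E and B alone, R = ΣλE/(1+Σλh) = 1.412/2.309 = 0.6115 J/s.
Profitability of C: 0.819/6.84 = 0.1197 J/s.
0.1197 < 0.6115, so adding C would lower the average — exclude it.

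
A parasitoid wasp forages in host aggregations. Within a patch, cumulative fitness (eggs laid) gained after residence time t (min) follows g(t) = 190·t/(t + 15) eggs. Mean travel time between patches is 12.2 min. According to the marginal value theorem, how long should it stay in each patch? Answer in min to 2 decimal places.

13.53 min

Optimal t* satisfies g'(t*) = g(t*)/(T + t*).
g'(t) = 190·15/(t + 15)². Setting 190·15/(t+15)² = 190t/[(t+15)(12.2+t)] gives 15(12.2+t) = t(t+15), so t² = 15×12.2 = 183.
t* = √183 = 13.53 min.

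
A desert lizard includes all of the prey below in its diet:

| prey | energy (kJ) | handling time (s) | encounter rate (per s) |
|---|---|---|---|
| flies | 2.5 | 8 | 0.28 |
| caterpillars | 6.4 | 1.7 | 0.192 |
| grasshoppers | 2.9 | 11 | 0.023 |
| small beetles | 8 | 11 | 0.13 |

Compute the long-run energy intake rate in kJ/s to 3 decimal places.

0.578 kJ/s

Energy encountered per unit search time: 0.28×2.5 + 0.192×6.4 + 0.023×2.9 + 0.13×8 = 3.036 kJ/s.
Handling time per unit search time: 0.28×8 + 0.192×1.7 + 0.023×11 + 0.13×11 = 4.249.
Rate = 3.036/(1 + 4.249) = 0.5783 kJ/s.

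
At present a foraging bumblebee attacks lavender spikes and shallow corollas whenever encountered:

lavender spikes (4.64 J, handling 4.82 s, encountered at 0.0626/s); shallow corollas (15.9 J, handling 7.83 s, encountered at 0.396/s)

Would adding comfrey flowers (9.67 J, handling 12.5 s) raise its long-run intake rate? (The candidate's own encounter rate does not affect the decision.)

Current rate: (0.0626×4.64 + 0.396×15.9)/(1 + 0.0626×4.82 + 0.396×7.83) = 1.496 J/s.
Profitability of comfrey flowers: 9.67/12.5 = 0.7736 J/s.
Since 0.7736 < R, time spent handling comfrey flowers is better spent searching.

No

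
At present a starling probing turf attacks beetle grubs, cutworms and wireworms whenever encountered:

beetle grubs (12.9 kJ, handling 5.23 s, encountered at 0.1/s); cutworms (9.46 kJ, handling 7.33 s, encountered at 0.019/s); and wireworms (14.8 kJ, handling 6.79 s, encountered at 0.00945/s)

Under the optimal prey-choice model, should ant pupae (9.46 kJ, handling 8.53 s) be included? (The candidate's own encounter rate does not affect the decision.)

Yes

On beetle grubs, cutworms and wireworms alone, R = ΣλE/(1+Σλh) = 1.61/1.726 = 0.9323 kJ/s.
Profitability of ant pupae: 9.46/8.53 = 1.109 kJ/s.
Since 1.109 > R, including ant pupae increases the long-run rate.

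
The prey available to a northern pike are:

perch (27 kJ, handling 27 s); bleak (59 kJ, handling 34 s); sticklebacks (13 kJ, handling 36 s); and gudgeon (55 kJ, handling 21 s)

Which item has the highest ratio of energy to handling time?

gudgeon

Profitability E/h (kJ/s): perch = 27/27 = 1, bleak = 59/34 = 1.74, sticklebacks = 13/36 = 0.361, gudgeon = 55/21 = 2.62.
Ranked: gudgeon > bleak > perch > sticklebacks.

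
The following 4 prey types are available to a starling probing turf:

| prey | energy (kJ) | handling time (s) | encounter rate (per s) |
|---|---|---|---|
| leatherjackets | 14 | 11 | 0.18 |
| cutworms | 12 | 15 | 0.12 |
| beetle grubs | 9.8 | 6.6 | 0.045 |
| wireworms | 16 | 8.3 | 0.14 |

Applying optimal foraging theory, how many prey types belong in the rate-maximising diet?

E/h in descending order: wireworms 1.93, beetle grubs 1.48, leatherjackets 1.27, cutworms 0.8 kJ/s. The optimal diet is the largest prefix of this list for which every included type satisfies E_i/h_i > R on the types above it.
Rate on top 1: 1.036. beetle grubs: 1.48 > 1.036 → include.
Rate on top 2: 1.09. leatherjackets: 1.27 > 1.09 → include.
Rate on top 3: 1.172. cutworms: 0.8 < 1.172 → exclude; stop.
Optimal diet: wireworms, beetle grubs, leatherjackets — 3 of 4 types.

3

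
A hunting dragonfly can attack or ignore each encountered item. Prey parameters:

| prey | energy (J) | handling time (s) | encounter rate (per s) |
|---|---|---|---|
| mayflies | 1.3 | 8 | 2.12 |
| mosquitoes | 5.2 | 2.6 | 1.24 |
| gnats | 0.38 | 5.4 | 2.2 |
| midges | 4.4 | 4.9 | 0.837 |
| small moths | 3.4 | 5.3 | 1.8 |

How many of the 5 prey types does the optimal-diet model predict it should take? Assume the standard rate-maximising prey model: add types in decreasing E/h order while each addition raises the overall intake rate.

Rank by E/h (J/s): mosquitoes 2, midges 0.898, small moths 0.642, mayflies 0.163, gnats 0.0704. Include each in turn until the next type's E/h falls below the running intake rate.
Rate on top 1: 1.527. midges: 0.898 < 1.527 → exclude; stop.
Optimal diet: mosquitoes — 1 of 5 types.

1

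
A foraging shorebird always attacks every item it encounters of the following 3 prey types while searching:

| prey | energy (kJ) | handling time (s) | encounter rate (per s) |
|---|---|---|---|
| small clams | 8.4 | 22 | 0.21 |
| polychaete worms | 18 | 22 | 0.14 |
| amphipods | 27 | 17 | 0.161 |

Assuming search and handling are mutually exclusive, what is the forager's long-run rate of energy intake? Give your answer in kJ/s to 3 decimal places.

0.755 kJ/s

R = Σλ_iE_i / (1 + Σλ_ih_i)
Numerator: 0.21×8.4 + 0.14×18 + 0.161×27 = 8.631
Denominator: 1 + 0.21×22 + 0.14×22 + 0.161×17 = 11.44
R = 8.631/11.44 = 0.7547 kJ/s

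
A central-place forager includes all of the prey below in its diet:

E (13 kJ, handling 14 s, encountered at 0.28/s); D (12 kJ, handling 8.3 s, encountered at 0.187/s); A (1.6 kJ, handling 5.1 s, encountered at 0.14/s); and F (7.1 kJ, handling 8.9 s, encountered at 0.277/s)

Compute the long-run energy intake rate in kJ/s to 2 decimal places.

Energy encountered per unit search time: 0.28×13 + 0.187×12 + 0.14×1.6 + 0.277×7.1 = 8.075 kJ/s.
Handling time per unit search time: 0.28×14 + 0.187×8.3 + 0.14×5.1 + 0.277×8.9 = 8.651.
Rate = 8.075/(1 + 8.651) = 0.8366 kJ/s.

0.84 kJ/s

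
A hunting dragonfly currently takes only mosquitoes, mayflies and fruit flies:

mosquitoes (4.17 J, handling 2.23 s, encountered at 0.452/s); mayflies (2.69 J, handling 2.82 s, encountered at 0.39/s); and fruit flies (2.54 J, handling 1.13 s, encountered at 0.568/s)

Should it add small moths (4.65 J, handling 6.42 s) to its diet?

On mosquitoes, mayflies and fruit flies alone, R = ΣλE/(1+Σλh) = 4.377/3.75 = 1.167 J/s.
Profitability of small moths: 4.65/6.42 = 0.7243 J/s.
0.7243 < 1.167, so adding small moths would lower the average — exclude it.

No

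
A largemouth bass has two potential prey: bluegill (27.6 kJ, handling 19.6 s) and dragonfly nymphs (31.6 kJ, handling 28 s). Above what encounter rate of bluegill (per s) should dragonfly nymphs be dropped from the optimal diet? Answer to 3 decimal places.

At the threshold, the rate on bluegill alone equals the profitability of dragonfly nymphs: λ·27.6/(1 + λ·19.6) = 31.6/28 = 1.129.
Rearranging, λ(27.6 − 1.129×19.6) = 1.129, so λ = 1.129/5.48 = 0.2059 per s.

0.206 per s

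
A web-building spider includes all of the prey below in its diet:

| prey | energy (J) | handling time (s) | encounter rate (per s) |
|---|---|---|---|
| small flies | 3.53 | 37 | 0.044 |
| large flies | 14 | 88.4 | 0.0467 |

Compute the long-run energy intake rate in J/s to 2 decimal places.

0.12 J/s

Energy encountered per unit search time: 0.044×3.53 + 0.0467×14 = 0.8091 J/s.
Handling time per unit search time: 0.044×37 + 0.0467×88.4 = 5.756.
Rate = 0.8091/(1 + 5.756) = 0.1198 J/s.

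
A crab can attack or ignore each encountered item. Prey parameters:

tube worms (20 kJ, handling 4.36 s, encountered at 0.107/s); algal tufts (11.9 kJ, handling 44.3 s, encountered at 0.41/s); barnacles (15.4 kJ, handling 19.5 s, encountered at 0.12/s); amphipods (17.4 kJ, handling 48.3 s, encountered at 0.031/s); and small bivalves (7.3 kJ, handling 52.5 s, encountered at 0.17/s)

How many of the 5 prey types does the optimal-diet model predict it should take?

1

E/h in descending order: tube worms 4.59, barnacles 0.79, amphipods 0.36, algal tufts 0.269, small bivalves 0.139 kJ/s. The optimal diet is the largest prefix of this list for which every included type satisfies E_i/h_i > R on the types above it.
Rate on top 1: 1.459. barnacles: 0.79 < 1.459 → exclude; stop.
Optimal diet: tube worms — 1 of 5 types.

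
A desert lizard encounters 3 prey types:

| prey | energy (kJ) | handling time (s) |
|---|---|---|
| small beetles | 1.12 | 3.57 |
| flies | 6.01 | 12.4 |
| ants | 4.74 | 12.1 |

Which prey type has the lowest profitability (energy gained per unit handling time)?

Profitability E/h (kJ/s): small beetles = 1.12/3.57 = 0.314, flies = 6.01/12.4 = 0.485, ants = 4.74/12.1 = 0.392.
Ranked: flies > ants > small beetles.

small beetles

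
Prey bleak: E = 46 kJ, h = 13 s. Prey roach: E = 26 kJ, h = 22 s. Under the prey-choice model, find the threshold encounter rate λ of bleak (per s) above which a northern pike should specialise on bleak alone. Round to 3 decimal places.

Drop roach once their profitability E₂/h₂ falls below the rate achievable on bleak alone: E₂/h₂ = λE₁/(1 + λh₁).
Solve for λ: λE₁h₂ = E₂(1 + λh₁) → λ(E₁h₂ − E₂h₁) = E₂ → λ = E₂/(E₁h₂ − E₂h₁).
λ = 26/(46×22 − 26×13) = 26/674 = 0.03858 per s.

0.039 per s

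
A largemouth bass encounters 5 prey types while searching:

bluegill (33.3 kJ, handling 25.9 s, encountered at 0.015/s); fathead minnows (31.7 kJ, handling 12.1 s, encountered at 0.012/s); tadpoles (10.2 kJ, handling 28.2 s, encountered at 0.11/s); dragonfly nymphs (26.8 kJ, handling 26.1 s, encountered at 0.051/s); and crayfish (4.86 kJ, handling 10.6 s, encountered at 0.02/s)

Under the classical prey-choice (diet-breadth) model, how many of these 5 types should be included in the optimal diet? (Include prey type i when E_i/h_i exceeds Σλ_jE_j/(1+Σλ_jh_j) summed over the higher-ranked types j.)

3

Rank by E/h (kJ/s): fathead minnows 2.62, bluegill 1.29, dragonfly nymphs 1.03, crayfish 0.458, tadpoles 0.362. Include each in turn until the next type's E/h falls below the running intake rate.
Rate on top 1: 0.3322. bluegill: 1.29 > 0.3322 → include.
Rate on top 2: 0.5737. dragonfly nymphs: 1.03 > 0.5737 → include.
Rate on top 3: 0.7842. crayfish: 0.458 < 0.7842 → exclude; stop.
Optimal diet: fathead minnows, bluegill, dragonfly nymphs — 3 of 5 types.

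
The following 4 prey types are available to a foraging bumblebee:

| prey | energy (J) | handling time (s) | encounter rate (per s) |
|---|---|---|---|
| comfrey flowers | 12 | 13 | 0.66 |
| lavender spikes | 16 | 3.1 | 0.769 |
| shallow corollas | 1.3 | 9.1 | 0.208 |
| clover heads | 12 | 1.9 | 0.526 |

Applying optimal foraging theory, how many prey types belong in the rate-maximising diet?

2

Rank by E/h (J/s): clover heads 6.32, lavender spikes 5.16, comfrey flowers 0.923, shallow corollas 0.143. Include each in turn until the next type's E/h falls below the running intake rate.
Rate on top 1: 3.157. lavender spikes: 5.16 > 3.157 → include.
Rate on top 2: 4.247. comfrey flowers: 0.923 < 4.247 → exclude; stop.
Optimal diet: clover heads, lavender spikes — 2 of 4 types.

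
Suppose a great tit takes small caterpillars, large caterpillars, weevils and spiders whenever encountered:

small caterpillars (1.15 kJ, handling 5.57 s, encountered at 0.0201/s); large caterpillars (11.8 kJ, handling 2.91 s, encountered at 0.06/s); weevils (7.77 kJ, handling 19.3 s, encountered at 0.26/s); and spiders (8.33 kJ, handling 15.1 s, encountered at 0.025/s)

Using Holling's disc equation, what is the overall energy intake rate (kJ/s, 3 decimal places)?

0.443 kJ/s

R = Σλ_iE_i / (1 + Σλ_ih_i)
Numerator: 0.0201×1.15 + 0.06×11.8 + 0.26×7.77 + 0.025×8.33 = 2.96
Denominator: 1 + 0.0201×5.57 + 0.06×2.91 + 0.26×19.3 + 0.025×15.1 = 6.682
R = 2.96/6.682 = 0.4429 kJ/s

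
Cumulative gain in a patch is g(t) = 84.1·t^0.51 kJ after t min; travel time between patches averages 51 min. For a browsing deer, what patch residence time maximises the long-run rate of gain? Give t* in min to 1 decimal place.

Optimal t* satisfies g'(t*) = g(t*)/(T + t*).
g'(t) = 0.51·84.1·t^-0.49. Setting 0.51·84.1·t^-0.49 = 84.1·t^0.51/(51+t) gives 0.51(51+t) = t, so 0.49·t = 0.51×51.
t* = 0.51×51/0.49 = 53.08 min.

53.1 min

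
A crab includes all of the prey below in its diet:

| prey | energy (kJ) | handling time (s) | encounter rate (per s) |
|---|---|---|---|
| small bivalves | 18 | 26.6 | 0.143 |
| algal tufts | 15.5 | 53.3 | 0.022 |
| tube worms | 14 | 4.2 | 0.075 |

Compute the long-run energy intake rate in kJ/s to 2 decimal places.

0.63 kJ/s

Energy encountered per unit search time: 0.143×18 + 0.022×15.5 + 0.075×14 = 3.965 kJ/s.
Handling time per unit search time: 0.143×26.6 + 0.022×53.3 + 0.075×4.2 = 5.291.
Rate = 3.965/(1 + 5.291) = 0.6302 kJ/s.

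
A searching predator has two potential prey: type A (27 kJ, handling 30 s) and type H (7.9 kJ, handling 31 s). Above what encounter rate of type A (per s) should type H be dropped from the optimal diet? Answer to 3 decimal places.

0.013 per s

The zero-one rule: include type H iff E₂/h₂ > λE₁/(1+λh₁). Equality gives the switch point.
λE₁h₂ = E₂ + λE₂h₁ ⇒ λ = E₂/(E₁h₂ − E₂h₁) = 7.9/(837 − 237) = 0.01317 per s.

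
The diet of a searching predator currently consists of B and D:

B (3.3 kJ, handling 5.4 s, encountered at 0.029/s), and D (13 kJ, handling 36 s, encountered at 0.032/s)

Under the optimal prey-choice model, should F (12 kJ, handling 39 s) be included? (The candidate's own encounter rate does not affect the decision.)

Current rate: (0.029×3.3 + 0.032×13)/(1 + 0.029×5.4 + 0.032×36) = 0.2216 kJ/s.
Profitability of F: 12/39 = 0.3077 kJ/s.
0.3077 > 0.2216, so adding F raises the average — include it.

Yes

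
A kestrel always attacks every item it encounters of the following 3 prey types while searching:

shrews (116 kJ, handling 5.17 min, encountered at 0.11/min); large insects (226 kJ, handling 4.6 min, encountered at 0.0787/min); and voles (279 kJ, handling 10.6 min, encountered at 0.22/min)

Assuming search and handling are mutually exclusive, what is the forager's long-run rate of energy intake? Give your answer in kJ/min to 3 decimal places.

Energy encountered per unit search time: 0.11×116 + 0.0787×226 + 0.22×279 = 91.93 kJ/min.
Handling time per unit search time: 0.11×5.17 + 0.0787×4.6 + 0.22×10.6 = 3.263.
Rate = 91.93/(1 + 3.263) = 21.57 kJ/min.

21.565 kJ/min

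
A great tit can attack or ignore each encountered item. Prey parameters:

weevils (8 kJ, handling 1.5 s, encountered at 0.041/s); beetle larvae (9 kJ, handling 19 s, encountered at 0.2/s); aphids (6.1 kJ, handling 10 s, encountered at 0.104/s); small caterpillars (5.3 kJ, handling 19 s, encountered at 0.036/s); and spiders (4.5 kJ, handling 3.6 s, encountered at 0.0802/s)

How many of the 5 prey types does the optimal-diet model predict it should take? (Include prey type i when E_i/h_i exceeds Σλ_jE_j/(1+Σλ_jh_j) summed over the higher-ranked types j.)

Profitabilities (E/h, kJ/s): weevils 5.33, spiders 1.25, aphids 0.61, beetle larvae 0.474, small caterpillars 0.279. Add prey in this order while the next type's profitability exceeds the intake rate on those already taken.
Rate on top 1: 0.309. spiders: 1.25 > 0.309 → include.
Rate on top 2: 0.5102. aphids: 0.61 > 0.5102 → include.
Rate on top 3: 0.5536. beetle larvae: 0.474 < 0.5536 → exclude; stop.
Optimal diet: weevils, spiders, aphids — 3 of 5 types.

3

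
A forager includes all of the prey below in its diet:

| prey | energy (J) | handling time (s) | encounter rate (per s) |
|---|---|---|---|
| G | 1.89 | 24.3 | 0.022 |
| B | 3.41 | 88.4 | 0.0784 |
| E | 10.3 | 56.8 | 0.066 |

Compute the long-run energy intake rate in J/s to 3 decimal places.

0.081 J/s

R = (0.022×1.89 + 0.0784×3.41 + 0.066×10.3) / (1 + 0.022×24.3 + 0.0784×88.4 + 0.066×56.8) = 0.9887/12.21 = 0.08095 J/s.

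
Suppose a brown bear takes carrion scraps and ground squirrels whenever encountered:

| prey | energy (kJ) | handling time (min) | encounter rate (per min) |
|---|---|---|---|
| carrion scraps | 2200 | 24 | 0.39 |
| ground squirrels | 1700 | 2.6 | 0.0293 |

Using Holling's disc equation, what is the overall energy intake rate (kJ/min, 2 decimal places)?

R = (0.39×2200 + 0.0293×1700) / (1 + 0.39×24 + 0.0293×2.6) = 907.8/10.44 = 86.99 kJ/min.

86.99 kJ/min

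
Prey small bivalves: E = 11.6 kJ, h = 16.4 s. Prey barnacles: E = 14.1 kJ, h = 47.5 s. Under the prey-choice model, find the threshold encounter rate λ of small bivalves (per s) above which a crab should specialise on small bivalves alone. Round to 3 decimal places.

0.044 per s

The zero-one rule: include barnacles iff E₂/h₂ > λE₁/(1+λh₁). Equality gives the switch point.
λE₁h₂ = E₂ + λE₂h₁ ⇒ λ = E₂/(E₁h₂ − E₂h₁) = 14.1/(551 − 231.2) = 0.0441 per s.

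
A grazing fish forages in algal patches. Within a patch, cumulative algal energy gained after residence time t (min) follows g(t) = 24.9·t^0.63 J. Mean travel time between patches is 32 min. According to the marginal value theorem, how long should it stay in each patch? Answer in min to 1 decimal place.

54.5 min

Optimal t* satisfies g'(t*) = g(t*)/(T + t*).
g'(t) = 0.63·24.9·t^-0.37. Setting 0.63·24.9·t^-0.37 = 24.9·t^0.63/(32+t) gives 0.63(32+t) = t, so 0.37·t = 0.63×32.
t* = 0.63×32/0.37 = 54.49 min.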